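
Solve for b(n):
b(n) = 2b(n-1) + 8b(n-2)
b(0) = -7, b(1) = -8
Characteristic equation: x² - 2x - 8 = 0, which factors as (x - (4))(x - (-2)) = 0.
Roots r₁ = 4, r₂ = -2 (distinct).
General solution: b(n) = A·(4)^n + B·(-2)^n.
From b(0) = -7: A + B = -7.
From b(1) = -8: 4A - 2B = -8.
Solving: A = - \frac{11}{3}, B = - \frac{10}{3}.
So b(n) = - \frac{10 \left(-2\right)^{n}}{3} - \frac{11 \cdot 4^{n}}{3}.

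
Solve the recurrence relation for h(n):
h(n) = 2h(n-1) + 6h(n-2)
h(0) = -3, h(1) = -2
Characteristic equation: x² - 2x - 6 = 0.
Discriminant Δ = (2)² + 4·(6) = 28.
Roots r₁,₂ = (2 ± √28)/2, so r₁ = 1 + \sqrt{7}, r₂ = 1 - \sqrt{7}.
General solution: h(n) = A·r₁^n + B·r₂^n.
From the initial conditions, A + B = -3 and r₁A + r₂B = -2.
Since r₁ - r₂ = √28: A = (-2 - (-3)r₂)/√28 = - \frac{3}{2} + \frac{\sqrt{7}}{14}, and B = -3 - A = - \frac{3}{2} - \frac{\sqrt{7}}{14}.
So h(n) = \left(- \frac{3}{2} + \frac{\sqrt{7}}{14}\right)\left(1 + \sqrt{7}\right)^n + \left(- \frac{3}{2} - \frac{\sqrt{7}}{14}\right)\left(1 - \sqrt{7}\right)^n.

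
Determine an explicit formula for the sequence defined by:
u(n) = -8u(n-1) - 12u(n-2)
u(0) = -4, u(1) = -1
Characteristic equation: x² + 8x + 12 = 0, which factors as (x - (-2))(x - (-6)) = 0.
Roots r₁ = -2, r₂ = -6 (distinct).
General solution: u(n) = A·(-2)^n + B·(-6)^n.
From u(0) = -4: A + B = -4.
From u(1) = -1: -2A - 6B = -1.
Solving: A = - \frac{25}{4}, B = \frac{9}{4}.
So u(n) = - \frac{25 \left(-2\right)^{n}}{4} + \frac{9 \left(-6\right)^{n}}{4}.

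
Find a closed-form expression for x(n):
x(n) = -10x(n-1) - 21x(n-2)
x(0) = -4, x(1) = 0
Characteristic equation: x² + 10x + 21 = 0, which factors as (x - (-7))(x - (-3)) = 0.
Roots r₁ = -7, r₂ = -3 (distinct).
General solution: x(n) = A·(-7)^n + B·(-3)^n.
From x(0) = -4: A + B = -4.
From x(1) = 0: -7A - 3B = 0.
Solving: A = 3, B = -7.
So x(n) = - 7 \left(-3\right)^{n} + 3 \left(-7\right)^{n}.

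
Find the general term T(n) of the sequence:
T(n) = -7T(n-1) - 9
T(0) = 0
First-order linear non-homogeneous.
Homogeneous solution: T_h(n) = A·(-7)^n.
Try constant particular solution T_p = K: K = -7K - 9 ⇒ K = - \frac{9}{8}.
General: T(n) = A·(-7)^n - \frac{9}{8}.
Apply T(0) = 0: A - \frac{9}{8} = 0 ⇒ A = \frac{9}{8}.
So T(n) = \frac{9 \left(-7\right)^{n}}{8} - \frac{9}{8}.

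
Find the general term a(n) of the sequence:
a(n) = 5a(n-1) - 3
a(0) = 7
First-order linear non-homogeneous.
Homogeneous solution: a_h(n) = A·(5)^n.
Try constant particular solution a_p = K: K = 5K - 3 ⇒ K = \frac{3}{4}.
General: a(n) = A·(5)^n + \frac{3}{4}.
Apply a(0) = 7: A + \frac{3}{4} = 7 ⇒ A = \frac{25}{4}.
So a(n) = \frac{25 \cdot 5^{n}}{4} + \frac{3}{4}.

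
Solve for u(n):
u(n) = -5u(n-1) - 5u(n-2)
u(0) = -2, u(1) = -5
Characteristic equation: x² + 5x + 5 = 0.
Discriminant Δ = (-5)² + 4·(-5) = 5.
Roots r₁,₂ = (-5 ± √5)/2, so r₁ = - \frac{5}{2} + \frac{\sqrt{5}}{2}, r₂ = - \frac{5}{2} - \frac{\sqrt{5}}{2}.
General solution: u(n) = A·r₁^n + B·r₂^n.
From the initial conditions, A + B = -2 and r₁A + r₂B = -5.
Since r₁ - r₂ = √5: A = (-5 - (-2)r₂)/√5 = - 2 \sqrt{5} - 1, and B = -2 - A = -1 + 2 \sqrt{5}.
So u(n) = \left(- 2 \sqrt{5} - 1\right)\left(- \frac{5}{2} + \frac{\sqrt{5}}{2}\right)^n + \left(-1 + 2 \sqrt{5}\right)\left(- \frac{5}{2} - \frac{\sqrt{5}}{2}\right)^n.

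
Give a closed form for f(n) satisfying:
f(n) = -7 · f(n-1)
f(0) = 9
Pure geometric recurrence with ratio -7.
By induction f(n) = f(0) · (-7)^n = 9 \left(-7\right)^{n}.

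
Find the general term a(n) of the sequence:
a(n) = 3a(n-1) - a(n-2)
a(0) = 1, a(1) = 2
Characteristic equation: x² - 3x + 1 = 0.
Discriminant Δ = (3)² + 4·(-1) = 5.
Roots r₁,₂ = (3 ± √5)/2, so r₁ = \frac{\sqrt{5}}{2} + \frac{3}{2}, r₂ = \frac{3}{2} - \frac{\sqrt{5}}{2}.
General solution: a(n) = A·r₁^n + B·r₂^n.
From the initial conditions, A + B = 1 and r₁A + r₂B = 2.
Since r₁ - r₂ = √5: A = (2 - (1)r₂)/√5 = \frac{\sqrt{5}}{10} + \frac{1}{2}, and B = 1 - A = \frac{1}{2} - \frac{\sqrt{5}}{10}.
So a(n) = \left(\frac{\sqrt{5}}{10} + \frac{1}{2}\right)\left(\frac{\sqrt{5}}{2} + \frac{3}{2}\right)^n + \left(\frac{1}{2} - \frac{\sqrt{5}}{10}\right)\left(\frac{3}{2} - \frac{\sqrt{5}}{2}\right)^n.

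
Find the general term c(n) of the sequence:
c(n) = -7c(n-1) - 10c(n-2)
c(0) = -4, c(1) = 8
Characteristic equation: x² + 7x + 10 = 0, which factors as (x - (-2))(x - (-5)) = 0.
Roots r₁ = -2, r₂ = -5 (distinct).
General solution: c(n) = A·(-2)^n + B·(-5)^n.
From c(0) = -4: A + B = -4.
From c(1) = 8: -2A - 5B = 8.
Solving: A = -4, B = 0.
So c(n) = - 4 \left(-2\right)^{n}.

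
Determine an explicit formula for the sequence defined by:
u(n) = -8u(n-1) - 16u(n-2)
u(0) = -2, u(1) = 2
Characteristic equation: x² + 8x + 16 = 0, which is (x - (-4))².
Repeated root r = -4.
General solution: u(n) = (A + Bn)·(-4)^n.
From u(0) = -2: A = -2.
From u(1) = 2: (A + B)·(-4) = 2 ⇒ B = \frac{3}{2}.
So u(n) = \left(\frac{3 n}{2} - 2\right) \cdot (-4)^n.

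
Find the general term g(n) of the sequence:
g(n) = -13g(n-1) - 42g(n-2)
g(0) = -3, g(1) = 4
Characteristic equation: x² + 13x + 42 = 0, which factors as (x - (-6))(x - (-7)) = 0.
Roots r₁ = -6, r₂ = -7 (distinct).
General solution: g(n) = A·(-6)^n + B·(-7)^n.
From g(0) = -3: A + B = -3.
From g(1) = 4: -6A - 7B = 4.
Solving: A = -17, B = 14.
So g(n) = - 17 \left(-6\right)^{n} + 14 \left(-7\right)^{n}.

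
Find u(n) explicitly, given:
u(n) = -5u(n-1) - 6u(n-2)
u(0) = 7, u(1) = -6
Characteristic equation: x² + 5x + 6 = 0, which factors as (x - (-3))(x - (-2)) = 0.
Roots r₁ = -3, r₂ = -2 (distinct).
General solution: u(n) = A·(-3)^n + B·(-2)^n.
From u(0) = 7: A + B = 7.
From u(1) = -6: -3A - 2B = -6.
Solving: A = -8, B = 15.
So u(n) = 15 \left(-2\right)^{n} - 8 \left(-3\right)^{n}.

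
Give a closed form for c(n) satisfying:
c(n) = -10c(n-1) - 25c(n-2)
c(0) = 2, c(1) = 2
Characteristic equation: x² + 10x + 25 = 0, which is (x - (-5))².
Repeated root r = -5.
General solution: c(n) = (A + Bn)·(-5)^n.
From c(0) = 2: A = 2.
From c(1) = 2: (A + B)·(-5) = 2 ⇒ B = - \frac{12}{5}.
So c(n) = \left(2 - \frac{12 n}{5}\right) \cdot (-5)^n.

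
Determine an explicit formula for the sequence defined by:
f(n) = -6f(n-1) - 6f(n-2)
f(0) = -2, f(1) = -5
Characteristic equation: x² + 6x + 6 = 0.
Discriminant Δ = (-6)² + 4·(-6) = 12.
Roots r₁,₂ = (-6 ± √12)/2, so r₁ = -3 + \sqrt{3}, r₂ = -3 - \sqrt{3}.
General solution: f(n) = A·r₁^n + B·r₂^n.
From the initial conditions, A + B = -2 and r₁A + r₂B = -5.
Since r₁ - r₂ = √12: A = (-5 - (-2)r₂)/√12 = - \frac{11 \sqrt{3}}{6} - 1, and B = -2 - A = -1 + \frac{11 \sqrt{3}}{6}.
So f(n) = \left(- \frac{11 \sqrt{3}}{6} - 1\right)\left(-3 + \sqrt{3}\right)^n + \left(-1 + \frac{11 \sqrt{3}}{6}\right)\left(-3 - \sqrt{3}\right)^n.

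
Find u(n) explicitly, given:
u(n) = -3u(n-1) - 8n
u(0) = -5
First-order linear with linear forcing.
Homogeneous solution: u_h(n) = A·(-3)^n.
Try particular u_p(n) = pn + q. Substituting:
  pn + q = -3(p(n-1) + q) - 8n.
Matching the n-coefficient: p = -3p - 8 ⇒ p = -2.
Matching constants: q = 3p - 3q ⇒ q = - \frac{3}{2}.
General: u(n) = A·(-3)^n - 2 n - \frac{3}{2}.
Apply u(0) = -5: A - \frac{3}{2} = -5 ⇒ A = - \frac{7}{2}.
So u(n) = - \frac{7 \left(-3\right)^{n}}{2} - 2 n - \frac{3}{2}.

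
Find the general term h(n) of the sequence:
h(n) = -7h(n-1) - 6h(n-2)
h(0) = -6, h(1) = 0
Characteristic equation: x² + 7x + 6 = 0, which factors as (x - (-6))(x - (-1)) = 0.
Roots r₁ = -6, r₂ = -1 (distinct).
General solution: h(n) = A·(-6)^n + B·(-1)^n.
From h(0) = -6: A + B = -6.
From h(1) = 0: -6A - B = 0.
Solving: A = \frac{6}{5}, B = - \frac{36}{5}.
So h(n) = - \frac{36 \left(-1\right)^{n}}{5} + \frac{6 \left(-6\right)^{n}}{5}.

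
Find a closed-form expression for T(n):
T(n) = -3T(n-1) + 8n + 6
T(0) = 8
First-order linear with linear forcing.
Homogeneous solution: T_h(n) = A·(-3)^n.
Try particular T_p(n) = pn + q. Substituting:
  pn + q = -3(p(n-1) + q) + 8n + 6.
Matching the n-coefficient: p = -3p + 8 ⇒ p = 2.
Matching constants: q = 3p - 3q + 6 ⇒ q = 3.
General: T(n) = A·(-3)^n + 2 n + 3.
Apply T(0) = 8: A + 3 = 8 ⇒ A = 5.
So T(n) = 5 \left(-3\right)^{n} + 2 n + 3.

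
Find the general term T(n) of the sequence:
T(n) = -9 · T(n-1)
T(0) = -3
Pure geometric recurrence with ratio -9.
By induction T(n) = T(0) · (-9)^n = - 3 \left(-9\right)^{n}.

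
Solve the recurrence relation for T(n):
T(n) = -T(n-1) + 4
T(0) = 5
First-order linear non-homogeneous.
Homogeneous solution: T_h(n) = A·(-1)^n.
Try constant particular solution T_p = K: K = -K + 4 ⇒ K = 2.
General: T(n) = A·(-1)^n + 2.
Apply T(0) = 5: A + 2 = 5 ⇒ A = 3.
So T(n) = 3 \left(-1\right)^{n} + 2.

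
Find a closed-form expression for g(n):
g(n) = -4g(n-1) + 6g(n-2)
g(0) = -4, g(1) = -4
Characteristic equation: x² + 4x - 6 = 0.
Discriminant Δ = (-4)² + 4·(6) = 40.
Roots r₁,₂ = (-4 ± √40)/2, so r₁ = -2 + \sqrt{10}, r₂ = - \sqrt{10} - 2.
General solution: g(n) = A·r₁^n + B·r₂^n.
From the initial conditions, A + B = -4 and r₁A + r₂B = -4.
Since r₁ - r₂ = √40: A = (-4 - (-4)r₂)/√40 = -2 - \frac{3 \sqrt{10}}{5}, and B = -4 - A = -2 + \frac{3 \sqrt{10}}{5}.
So g(n) = \left(-2 - \frac{3 \sqrt{10}}{5}\right)\left(-2 + \sqrt{10}\right)^n + \left(-2 + \frac{3 \sqrt{10}}{5}\right)\left(- \sqrt{10} - 2\right)^n.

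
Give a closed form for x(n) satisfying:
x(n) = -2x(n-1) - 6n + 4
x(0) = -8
First-order linear with linear forcing.
Homogeneous solution: x_h(n) = A·(-2)^n.
Try particular x_p(n) = pn + q. Substituting:
  pn + q = -2(p(n-1) + q) - 6n + 4.
Matching the n-coefficient: p = -2p - 6 ⇒ p = -2.
Matching constants: q = 2p - 2q + 4 ⇒ q = 0.
General: x(n) = A·(-2)^n - 2 n + 0.
Apply x(0) = -8: A + 0 = -8 ⇒ A = -8.
So x(n) = - 8 \left(-2\right)^{n} - 2 n.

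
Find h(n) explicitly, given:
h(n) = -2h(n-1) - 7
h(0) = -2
First-order linear non-homogeneous.
Homogeneous solution: h_h(n) = A·(-2)^n.
Try constant particular solution h_p = K: K = -2K - 7 ⇒ K = - \frac{7}{3}.
General: h(n) = A·(-2)^n - \frac{7}{3}.
Apply h(0) = -2: A - \frac{7}{3} = -2 ⇒ A = \frac{1}{3}.
So h(n) = \frac{\left(-2\right)^{n}}{3} - \frac{7}{3}.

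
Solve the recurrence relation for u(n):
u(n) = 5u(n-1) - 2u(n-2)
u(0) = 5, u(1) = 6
Characteristic equation: x² - 5x + 2 = 0.
Discriminant Δ = (5)² + 4·(-2) = 17.
Roots r₁,₂ = (5 ± √17)/2, so r₁ = \frac{\sqrt{17}}{2} + \frac{5}{2}, r₂ = \frac{5}{2} - \frac{\sqrt{17}}{2}.
General solution: u(n) = A·r₁^n + B·r₂^n.
From the initial conditions, A + B = 5 and r₁A + r₂B = 6.
Since r₁ - r₂ = √17: A = (6 - (5)r₂)/√17 = \frac{5}{2} - \frac{13 \sqrt{17}}{34}, and B = 5 - A = \frac{13 \sqrt{17}}{34} + \frac{5}{2}.
So u(n) = \left(\frac{5}{2} - \frac{13 \sqrt{17}}{34}\right)\left(\frac{\sqrt{17}}{2} + \frac{5}{2}\right)^n + \left(\frac{13 \sqrt{17}}{34} + \frac{5}{2}\right)\left(\frac{5}{2} - \frac{\sqrt{17}}{2}\right)^n.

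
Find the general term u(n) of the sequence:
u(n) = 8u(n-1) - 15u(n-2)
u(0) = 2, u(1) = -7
Characteristic equation: x² - 8x + 15 = 0, which factors as (x - (3))(x - (5)) = 0.
Roots r₁ = 3, r₂ = 5 (distinct).
General solution: u(n) = A·(3)^n + B·(5)^n.
From u(0) = 2: A + B = 2.
From u(1) = -7: 3A + 5B = -7.
Solving: A = \frac{17}{2}, B = - \frac{13}{2}.
So u(n) = \frac{17 \cdot 3^{n}}{2} - \frac{13 \cdot 5^{n}}{2}.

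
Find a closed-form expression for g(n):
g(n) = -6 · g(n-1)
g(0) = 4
Pure geometric recurrence with ratio -6.
By induction g(n) = g(0) · (-6)^n = 4 \left(-6\right)^{n}.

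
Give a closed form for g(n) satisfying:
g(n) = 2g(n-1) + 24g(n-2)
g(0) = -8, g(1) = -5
Characteristic equation: x² - 2x - 24 = 0, which factors as (x - (-4))(x - (6)) = 0.
Roots r₁ = -4, r₂ = 6 (distinct).
General solution: g(n) = A·(-4)^n + B·(6)^n.
From g(0) = -8: A + B = -8.
From g(1) = -5: -4A + 6B = -5.
Solving: A = - \frac{43}{10}, B = - \frac{37}{10}.
So g(n) = - \frac{43 \left(-4\right)^{n}}{10} - \frac{37 \cdot 6^{n}}{10}.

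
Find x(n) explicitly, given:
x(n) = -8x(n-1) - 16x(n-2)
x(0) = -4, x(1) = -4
Characteristic equation: x² + 8x + 16 = 0, which is (x - (-4))².
Repeated root r = -4.
General solution: x(n) = (A + Bn)·(-4)^n.
From x(0) = -4: A = -4.
From x(1) = -4: (A + B)·(-4) = -4 ⇒ B = 5.
So x(n) = \left(5 n - 4\right) \cdot (-4)^n.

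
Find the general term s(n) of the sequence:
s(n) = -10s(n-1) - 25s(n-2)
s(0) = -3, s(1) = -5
Characteristic equation: x² + 10x + 25 = 0, which is (x - (-5))².
Repeated root r = -5.
General solution: s(n) = (A + Bn)·(-5)^n.
From s(0) = -3: A = -3.
From s(1) = -5: (A + B)·(-5) = -5 ⇒ B = 4.
So s(n) = \left(4 n - 3\right) \cdot (-5)^n.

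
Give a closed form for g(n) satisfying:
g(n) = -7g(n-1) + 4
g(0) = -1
First-order linear non-homogeneous.
Homogeneous solution: g_h(n) = A·(-7)^n.
Try constant particular solution g_p = K: K = -7K + 4 ⇒ K = \frac{1}{2}.
General: g(n) = A·(-7)^n + \frac{1}{2}.
Apply g(0) = -1: A + \frac{1}{2} = -1 ⇒ A = - \frac{3}{2}.
So g(n) = \frac{1}{2} - \frac{3 \left(-7\right)^{n}}{2}.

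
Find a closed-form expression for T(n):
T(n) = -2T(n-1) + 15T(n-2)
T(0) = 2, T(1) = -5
Characteristic equation: x² + 2x - 15 = 0, which factors as (x - (3))(x - (-5)) = 0.
Roots r₁ = 3, r₂ = -5 (distinct).
General solution: T(n) = A·(3)^n + B·(-5)^n.
From T(0) = 2: A + B = 2.
From T(1) = -5: 3A - 5B = -5.
Solving: A = \frac{5}{8}, B = \frac{11}{8}.
So T(n) = \frac{11 \left(-5\right)^{n}}{8} + \frac{5 \cdot 3^{n}}{8}.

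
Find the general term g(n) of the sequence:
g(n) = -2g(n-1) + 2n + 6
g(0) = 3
First-order linear with linear forcing.
Homogeneous solution: g_h(n) = A·(-2)^n.
Try particular g_p(n) = pn + q. Substituting:
  pn + q = -2(p(n-1) + q) + 2n + 6.
Matching the n-coefficient: p = -2p + 2 ⇒ p = \frac{2}{3}.
Matching constants: q = 2p - 2q + 6 ⇒ q = \frac{22}{9}.
General: g(n) = A·(-2)^n + \frac{2 n}{3} + \frac{22}{9}.
Apply g(0) = 3: A + \frac{22}{9} = 3 ⇒ A = \frac{5}{9}.
So g(n) = \frac{5 \left(-2\right)^{n}}{9} + \frac{2 n}{3} + \frac{22}{9}.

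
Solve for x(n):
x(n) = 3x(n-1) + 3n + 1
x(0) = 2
First-order linear with linear forcing.
Homogeneous solution: x_h(n) = A·(3)^n.
Try particular x_p(n) = pn + q. Substituting:
  pn + q = 3(p(n-1) + q) + 3n + 1.
Matching the n-coefficient: p = 3p + 3 ⇒ p = - \frac{3}{2}.
Matching constants: q = -3p + 3q + 1 ⇒ q = - \frac{11}{4}.
General: x(n) = A·(3)^n - \frac{3 n}{2} - \frac{11}{4}.
Apply x(0) = 2: A - \frac{11}{4} = 2 ⇒ A = \frac{19}{4}.
So x(n) = \frac{19 \cdot 3^{n}}{4} - \frac{3 n}{2} - \frac{11}{4}.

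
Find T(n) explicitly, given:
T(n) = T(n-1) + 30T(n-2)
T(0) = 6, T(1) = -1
Characteristic equation: x² - x - 30 = 0, which factors as (x - (-5))(x - (6)) = 0.
Roots r₁ = -5, r₂ = 6 (distinct).
General solution: T(n) = A·(-5)^n + B·(6)^n.
From T(0) = 6: A + B = 6.
From T(1) = -1: -5A + 6B = -1.
Solving: A = \frac{37}{11}, B = \frac{29}{11}.
So T(n) = \frac{37 \left(-5\right)^{n}}{11} + \frac{29 \cdot 6^{n}}{11}.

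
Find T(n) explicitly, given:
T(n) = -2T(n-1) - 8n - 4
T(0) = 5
First-order linear with linear forcing.
Homogeneous solution: T_h(n) = A·(-2)^n.
Try particular T_p(n) = pn + q. Substituting:
  pn + q = -2(p(n-1) + q) - 8n - 4.
Matching the n-coefficient: p = -2p - 8 ⇒ p = - \frac{8}{3}.
Matching constants: q = 2p - 2q - 4 ⇒ q = - \frac{28}{9}.
General: T(n) = A·(-2)^n - \frac{8 n}{3} - \frac{28}{9}.
Apply T(0) = 5: A - \frac{28}{9} = 5 ⇒ A = \frac{73}{9}.
So T(n) = \frac{73 \left(-2\right)^{n}}{9} - \frac{8 n}{3} - \frac{28}{9}.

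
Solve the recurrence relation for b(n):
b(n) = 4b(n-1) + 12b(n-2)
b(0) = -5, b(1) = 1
Characteristic equation: x² - 4x - 12 = 0, which factors as (x - (6))(x - (-2)) = 0.
Roots r₁ = 6, r₂ = -2 (distinct).
General solution: b(n) = A·(6)^n + B·(-2)^n.
From b(0) = -5: A + B = -5.
From b(1) = 1: 6A - 2B = 1.
Solving: A = - \frac{9}{8}, B = - \frac{31}{8}.
So b(n) = - \frac{31 \left(-2\right)^{n}}{8} - \frac{9 \cdot 6^{n}}{8}.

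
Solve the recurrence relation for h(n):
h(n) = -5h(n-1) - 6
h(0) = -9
First-order linear non-homogeneous.
Homogeneous solution: h_h(n) = A·(-5)^n.
Try constant particular solution h_p = K: K = -5K - 6 ⇒ K = -1.
General: h(n) = A·(-5)^n - 1.
Apply h(0) = -9: A - 1 = -9 ⇒ A = -8.
So h(n) = - 8 \left(-5\right)^{n} - 1.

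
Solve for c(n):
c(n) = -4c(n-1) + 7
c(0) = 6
First-order linear non-homogeneous.
Homogeneous solution: c_h(n) = A·(-4)^n.
Try constant particular solution c_p = K: K = -4K + 7 ⇒ K = \frac{7}{5}.
General: c(n) = A·(-4)^n + \frac{7}{5}.
Apply c(0) = 6: A + \frac{7}{5} = 6 ⇒ A = \frac{23}{5}.
So c(n) = \frac{23 \left(-4\right)^{n}}{5} + \frac{7}{5}.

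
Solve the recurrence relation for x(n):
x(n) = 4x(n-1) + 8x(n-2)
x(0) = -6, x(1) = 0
Characteristic equation: x² - 4x - 8 = 0.
Discriminant Δ = (4)² + 4·(8) = 48.
Roots r₁,₂ = (4 ± √48)/2, so r₁ = 2 + 2 \sqrt{3}, r₂ = 2 - 2 \sqrt{3}.
General solution: x(n) = A·r₁^n + B·r₂^n.
From the initial conditions, A + B = -6 and r₁A + r₂B = 0.
Since r₁ - r₂ = √48: A = (0 - (-6)r₂)/√48 = -3 + \sqrt{3}, and B = -6 - A = -3 - \sqrt{3}.
So x(n) = \left(-3 + \sqrt{3}\right)\left(2 + 2 \sqrt{3}\right)^n + \left(-3 - \sqrt{3}\right)\left(2 - 2 \sqrt{3}\right)^n.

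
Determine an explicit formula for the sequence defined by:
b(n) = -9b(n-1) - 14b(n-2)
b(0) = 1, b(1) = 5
Characteristic equation: x² + 9x + 14 = 0, which factors as (x - (-7))(x - (-2)) = 0.
Roots r₁ = -7, r₂ = -2 (distinct).
General solution: b(n) = A·(-7)^n + B·(-2)^n.
From b(0) = 1: A + B = 1.
From b(1) = 5: -7A - 2B = 5.
Solving: A = - \frac{7}{5}, B = \frac{12}{5}.
So b(n) = \frac{12 \left(-2\right)^{n}}{5} - \frac{7 \left(-7\right)^{n}}{5}.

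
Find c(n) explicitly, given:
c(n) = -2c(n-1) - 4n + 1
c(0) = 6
First-order linear with linear forcing.
Homogeneous solution: c_h(n) = A·(-2)^n.
Try particular c_p(n) = pn + q. Substituting:
  pn + q = -2(p(n-1) + q) - 4n + 1.
Matching the n-coefficient: p = -2p - 4 ⇒ p = - \frac{4}{3}.
Matching constants: q = 2p - 2q + 1 ⇒ q = - \frac{5}{9}.
General: c(n) = A·(-2)^n - \frac{4 n}{3} - \frac{5}{9}.
Apply c(0) = 6: A - \frac{5}{9} = 6 ⇒ A = \frac{59}{9}.
So c(n) = \frac{59 \left(-2\right)^{n}}{9} - \frac{4 n}{3} - \frac{5}{9}.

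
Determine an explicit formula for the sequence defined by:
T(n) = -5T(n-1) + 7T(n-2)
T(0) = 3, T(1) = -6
Characteristic equation: x² + 5x - 7 = 0.
Discriminant Δ = (-5)² + 4·(7) = 53.
Roots r₁,₂ = (-5 ± √53)/2, so r₁ = - \frac{5}{2} + \frac{\sqrt{53}}{2}, r₂ = - \frac{\sqrt{53}}{2} - \frac{5}{2}.
General solution: T(n) = A·r₁^n + B·r₂^n.
From the initial conditions, A + B = 3 and r₁A + r₂B = -6.
Since r₁ - r₂ = √53: A = (-6 - (3)r₂)/√53 = \frac{3 \sqrt{53}}{106} + \frac{3}{2}, and B = 3 - A = \frac{3}{2} - \frac{3 \sqrt{53}}{106}.
So T(n) = \left(\frac{3 \sqrt{53}}{106} + \frac{3}{2}\right)\left(- \frac{5}{2} + \frac{\sqrt{53}}{2}\right)^n + \left(\frac{3}{2} - \frac{3 \sqrt{53}}{106}\right)\left(- \frac{\sqrt{53}}{2} - \frac{5}{2}\right)^n.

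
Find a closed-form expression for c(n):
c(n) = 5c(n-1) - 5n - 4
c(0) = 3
First-order linear with linear forcing.
Homogeneous solution: c_h(n) = A·(5)^n.
Try particular c_p(n) = pn + q. Substituting:
  pn + q = 5(p(n-1) + q) - 5n - 4.
Matching the n-coefficient: p = 5p - 5 ⇒ p = \frac{5}{4}.
Matching constants: q = -5p + 5q - 4 ⇒ q = \frac{41}{16}.
General: c(n) = A·(5)^n + \frac{5 n}{4} + \frac{41}{16}.
Apply c(0) = 3: A + \frac{41}{16} = 3 ⇒ A = \frac{7}{16}.
So c(n) = \frac{7 \cdot 5^{n}}{16} + \frac{5 n}{4} + \frac{41}{16}.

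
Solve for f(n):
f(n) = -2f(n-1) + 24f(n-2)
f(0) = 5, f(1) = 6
Characteristic equation: x² + 2x - 24 = 0, which factors as (x - (4))(x - (-6)) = 0.
Roots r₁ = 4, r₂ = -6 (distinct).
General solution: f(n) = A·(4)^n + B·(-6)^n.
From f(0) = 5: A + B = 5.
From f(1) = 6: 4A - 6B = 6.
Solving: A = \frac{18}{5}, B = \frac{7}{5}.
So f(n) = \frac{7 \left(-6\right)^{n}}{5} + \frac{18 \cdot 4^{n}}{5}.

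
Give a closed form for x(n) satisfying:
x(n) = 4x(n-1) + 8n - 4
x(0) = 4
First-order linear with linear forcing.
Homogeneous solution: x_h(n) = A·(4)^n.
Try particular x_p(n) = pn + q. Substituting:
  pn + q = 4(p(n-1) + q) + 8n - 4.
Matching the n-coefficient: p = 4p + 8 ⇒ p = - \frac{8}{3}.
Matching constants: q = -4p + 4q - 4 ⇒ q = - \frac{20}{9}.
General: x(n) = A·(4)^n - \frac{8 n}{3} - \frac{20}{9}.
Apply x(0) = 4: A - \frac{20}{9} = 4 ⇒ A = \frac{56}{9}.
So x(n) = \frac{56 \cdot 4^{n}}{9} - \frac{8 n}{3} - \frac{20}{9}.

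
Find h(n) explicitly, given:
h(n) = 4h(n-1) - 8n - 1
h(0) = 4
First-order linear with linear forcing.
Homogeneous solution: h_h(n) = A·(4)^n.
Try particular h_p(n) = pn + q. Substituting:
  pn + q = 4(p(n-1) + q) - 8n - 1.
Matching the n-coefficient: p = 4p - 8 ⇒ p = \frac{8}{3}.
Matching constants: q = -4p + 4q - 1 ⇒ q = \frac{35}{9}.
General: h(n) = A·(4)^n + \frac{8 n}{3} + \frac{35}{9}.
Apply h(0) = 4: A + \frac{35}{9} = 4 ⇒ A = \frac{1}{9}.
So h(n) = \frac{4^{n}}{9} + \frac{8 n}{3} + \frac{35}{9}.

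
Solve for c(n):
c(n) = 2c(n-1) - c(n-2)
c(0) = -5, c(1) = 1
Characteristic equation: x² - 2x + 1 = 0, which is (x - (1))².
Repeated root r = 1.
General solution: c(n) = (A + Bn)·(1)^n.
From c(0) = -5: A = -5.
From c(1) = 1: (A + B)·(1) = 1 ⇒ B = 6.
So c(n) = \left(6 n - 5\right) \cdot (1)^n.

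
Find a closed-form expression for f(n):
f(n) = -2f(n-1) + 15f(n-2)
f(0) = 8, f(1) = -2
Characteristic equation: x² + 2x - 15 = 0, which factors as (x - (-5))(x - (3)) = 0.
Roots r₁ = -5, r₂ = 3 (distinct).
General solution: f(n) = A·(-5)^n + B·(3)^n.
From f(0) = 8: A + B = 8.
From f(1) = -2: -5A + 3B = -2.
Solving: A = \frac{13}{4}, B = \frac{19}{4}.
So f(n) = \frac{13 \left(-5\right)^{n}}{4} + \frac{19 \cdot 3^{n}}{4}.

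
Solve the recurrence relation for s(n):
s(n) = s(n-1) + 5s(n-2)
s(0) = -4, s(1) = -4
Characteristic equation: x² - x - 5 = 0.
Discriminant Δ = (1)² + 4·(5) = 21.
Roots r₁,₂ = (1 ± √21)/2, so r₁ = \frac{1}{2} + \frac{\sqrt{21}}{2}, r₂ = \frac{1}{2} - \frac{\sqrt{21}}{2}.
General solution: s(n) = A·r₁^n + B·r₂^n.
From the initial conditions, A + B = -4 and r₁A + r₂B = -4.
Since r₁ - r₂ = √21: A = (-4 - (-4)r₂)/√21 = -2 - \frac{2 \sqrt{21}}{21}, and B = -4 - A = -2 + \frac{2 \sqrt{21}}{21}.
So s(n) = \left(-2 - \frac{2 \sqrt{21}}{21}\right)\left(\frac{1}{2} + \frac{\sqrt{21}}{2}\right)^n + \left(-2 + \frac{2 \sqrt{21}}{21}\right)\left(\frac{1}{2} - \frac{\sqrt{21}}{2}\right)^n.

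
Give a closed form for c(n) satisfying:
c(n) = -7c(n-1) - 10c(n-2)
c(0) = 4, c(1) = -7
Characteristic equation: x² + 7x + 10 = 0, which factors as (x - (-2))(x - (-5)) = 0.
Roots r₁ = -2, r₂ = -5 (distinct).
General solution: c(n) = A·(-2)^n + B·(-5)^n.
From c(0) = 4: A + B = 4.
From c(1) = -7: -2A - 5B = -7.
Solving: A = \frac{13}{3}, B = - \frac{1}{3}.
So c(n) = \frac{13 \left(-2\right)^{n}}{3} - \frac{\left(-5\right)^{n}}{3}.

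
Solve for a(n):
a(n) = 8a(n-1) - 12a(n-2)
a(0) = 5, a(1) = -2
Characteristic equation: x² - 8x + 12 = 0, which factors as (x - (6))(x - (2)) = 0.
Roots r₁ = 6, r₂ = 2 (distinct).
General solution: a(n) = A·(6)^n + B·(2)^n.
From a(0) = 5: A + B = 5.
From a(1) = -2: 6A + 2B = -2.
Solving: A = -3, B = 8.
So a(n) = 8 \cdot 2^{n} - 3 \cdot 6^{n}.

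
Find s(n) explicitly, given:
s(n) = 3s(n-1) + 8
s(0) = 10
First-order linear non-homogeneous.
Homogeneous solution: s_h(n) = A·(3)^n.
Try constant particular solution s_p = K: K = 3K + 8 ⇒ K = -4.
General: s(n) = A·(3)^n - 4.
Apply s(0) = 10: A - 4 = 10 ⇒ A = 14.
So s(n) = 14 \cdot 3^{n} - 4.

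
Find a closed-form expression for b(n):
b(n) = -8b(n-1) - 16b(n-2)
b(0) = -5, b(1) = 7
Characteristic equation: x² + 8x + 16 = 0, which is (x - (-4))².
Repeated root r = -4.
General solution: b(n) = (A + Bn)·(-4)^n.
From b(0) = -5: A = -5.
From b(1) = 7: (A + B)·(-4) = 7 ⇒ B = \frac{13}{4}.
So b(n) = \left(\frac{13 n}{4} - 5\right) \cdot (-4)^n.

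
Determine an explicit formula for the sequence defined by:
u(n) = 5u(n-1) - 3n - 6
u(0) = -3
First-order linear with linear forcing.
Homogeneous solution: u_h(n) = A·(5)^n.
Try particular u_p(n) = pn + q. Substituting:
  pn + q = 5(p(n-1) + q) - 3n - 6.
Matching the n-coefficient: p = 5p - 3 ⇒ p = \frac{3}{4}.
Matching constants: q = -5p + 5q - 6 ⇒ q = \frac{39}{16}.
General: u(n) = A·(5)^n + \frac{3 n}{4} + \frac{39}{16}.
Apply u(0) = -3: A + \frac{39}{16} = -3 ⇒ A = - \frac{87}{16}.
So u(n) = - \frac{87 \cdot 5^{n}}{16} + \frac{3 n}{4} + \frac{39}{16}.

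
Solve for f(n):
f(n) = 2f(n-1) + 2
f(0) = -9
First-order linear non-homogeneous.
Homogeneous solution: f_h(n) = A·(2)^n.
Try constant particular solution f_p = K: K = 2K + 2 ⇒ K = -2.
General: f(n) = A·(2)^n - 2.
Apply f(0) = -9: A - 2 = -9 ⇒ A = -7.
So f(n) = - 7 \cdot 2^{n} - 2.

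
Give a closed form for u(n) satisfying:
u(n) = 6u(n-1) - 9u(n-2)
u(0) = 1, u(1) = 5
Characteristic equation: x² - 6x + 9 = 0, which is (x - (3))².
Repeated root r = 3.
General solution: u(n) = (A + Bn)·(3)^n.
From u(0) = 1: A = 1.
From u(1) = 5: (A + B)·(3) = 5 ⇒ B = \frac{2}{3}.
So u(n) = \left(\frac{2 n}{3} + 1\right) \cdot (3)^n.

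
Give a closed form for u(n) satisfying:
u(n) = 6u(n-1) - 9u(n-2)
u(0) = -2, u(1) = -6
Characteristic equation: x² - 6x + 9 = 0, which is (x - (3))².
Repeated root r = 3.
General solution: u(n) = (A + Bn)·(3)^n.
From u(0) = -2: A = -2.
From u(1) = -6: (A + B)·(3) = -6 ⇒ B = 0.
So u(n) = \left(-2\right) \cdot (3)^n.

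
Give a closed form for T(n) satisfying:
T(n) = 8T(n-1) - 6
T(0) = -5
First-order linear non-homogeneous.
Homogeneous solution: T_h(n) = A·(8)^n.
Try constant particular solution T_p = K: K = 8K - 6 ⇒ K = \frac{6}{7}.
General: T(n) = A·(8)^n + \frac{6}{7}.
Apply T(0) = -5: A + \frac{6}{7} = -5 ⇒ A = - \frac{41}{7}.
So T(n) = \frac{6}{7} - \frac{41 \cdot 8^{n}}{7}.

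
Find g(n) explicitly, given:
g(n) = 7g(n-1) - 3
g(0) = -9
First-order linear non-homogeneous.
Homogeneous solution: g_h(n) = A·(7)^n.
Try constant particular solution g_p = K: K = 7K - 3 ⇒ K = \frac{1}{2}.
General: g(n) = A·(7)^n + \frac{1}{2}.
Apply g(0) = -9: A + \frac{1}{2} = -9 ⇒ A = - \frac{19}{2}.
So g(n) = \frac{1}{2} - \frac{19 \cdot 7^{n}}{2}.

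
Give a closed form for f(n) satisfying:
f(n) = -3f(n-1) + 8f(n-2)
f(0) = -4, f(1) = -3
Characteristic equation: x² + 3x - 8 = 0.
Discriminant Δ = (-3)² + 4·(8) = 41.
Roots r₁,₂ = (-3 ± √41)/2, so r₁ = - \frac{3}{2} + \frac{\sqrt{41}}{2}, r₂ = - \frac{\sqrt{41}}{2} - \frac{3}{2}.
General solution: f(n) = A·r₁^n + B·r₂^n.
From the initial conditions, A + B = -4 and r₁A + r₂B = -3.
Since r₁ - r₂ = √41: A = (-3 - (-4)r₂)/√41 = -2 - \frac{9 \sqrt{41}}{41}, and B = -4 - A = -2 + \frac{9 \sqrt{41}}{41}.
So f(n) = \left(-2 - \frac{9 \sqrt{41}}{41}\right)\left(- \frac{3}{2} + \frac{\sqrt{41}}{2}\right)^n + \left(-2 + \frac{9 \sqrt{41}}{41}\right)\left(- \frac{\sqrt{41}}{2} - \frac{3}{2}\right)^n.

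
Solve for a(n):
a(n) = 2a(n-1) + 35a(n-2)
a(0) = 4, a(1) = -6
Characteristic equation: x² - 2x - 35 = 0, which factors as (x - (-5))(x - (7)) = 0.
Roots r₁ = -5, r₂ = 7 (distinct).
General solution: a(n) = A·(-5)^n + B·(7)^n.
From a(0) = 4: A + B = 4.
From a(1) = -6: -5A + 7B = -6.
Solving: A = \frac{17}{6}, B = \frac{7}{6}.
So a(n) = \frac{17 \left(-5\right)^{n}}{6} + \frac{7 \cdot 7^{n}}{6}.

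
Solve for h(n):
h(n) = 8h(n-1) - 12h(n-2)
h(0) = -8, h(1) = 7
Characteristic equation: x² - 8x + 12 = 0, which factors as (x - (6))(x - (2)) = 0.
Roots r₁ = 6, r₂ = 2 (distinct).
General solution: h(n) = A·(6)^n + B·(2)^n.
From h(0) = -8: A + B = -8.
From h(1) = 7: 6A + 2B = 7.
Solving: A = \frac{23}{4}, B = - \frac{55}{4}.
So h(n) = - \frac{55 \cdot 2^{n}}{4} + \frac{23 \cdot 6^{n}}{4}.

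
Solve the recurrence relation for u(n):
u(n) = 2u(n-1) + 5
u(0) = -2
First-order linear non-homogeneous.
Homogeneous solution: u_h(n) = A·(2)^n.
Try constant particular solution u_p = K: K = 2K + 5 ⇒ K = -5.
General: u(n) = A·(2)^n - 5.
Apply u(0) = -2: A - 5 = -2 ⇒ A = 3.
So u(n) = 3 \cdot 2^{n} - 5.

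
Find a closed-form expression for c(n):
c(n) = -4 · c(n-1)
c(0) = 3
Pure geometric recurrence with ratio -4.
By induction c(n) = c(0) · (-4)^n = 3 \left(-4\right)^{n}.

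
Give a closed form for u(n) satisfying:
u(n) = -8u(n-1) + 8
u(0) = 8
First-order linear non-homogeneous.
Homogeneous solution: u_h(n) = A·(-8)^n.
Try constant particular solution u_p = K: K = -8K + 8 ⇒ K = \frac{8}{9}.
General: u(n) = A·(-8)^n + \frac{8}{9}.
Apply u(0) = 8: A + \frac{8}{9} = 8 ⇒ A = \frac{64}{9}.
So u(n) = \frac{64 \left(-8\right)^{n}}{9} + \frac{8}{9}.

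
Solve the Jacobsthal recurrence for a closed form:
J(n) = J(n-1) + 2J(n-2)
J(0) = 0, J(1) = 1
This is the Jacobsthal sequence.
Characteristic equation: x² - x - 2 = 0; roots r₁ = 2, r₂ = -1.
General: J(n) = A·r₁^n + B·r₂^n. Solving with J(0)=0, J(1)=1 gives A = \frac{1}{3}, B = - \frac{1}{3}.
So J(n) = - \frac{\left(-1\right)^{n}}{3} + \frac{2^{n}}{3}.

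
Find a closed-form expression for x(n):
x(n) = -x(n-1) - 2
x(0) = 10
First-order linear non-homogeneous.
Homogeneous solution: x_h(n) = A·(-1)^n.
Try constant particular solution x_p = K: K = -K - 2 ⇒ K = -1.
General: x(n) = A·(-1)^n - 1.
Apply x(0) = 10: A - 1 = 10 ⇒ A = 11.
So x(n) = 11 \left(-1\right)^{n} - 1.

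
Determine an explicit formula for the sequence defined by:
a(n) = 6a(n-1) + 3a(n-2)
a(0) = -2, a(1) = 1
Characteristic equation: x² - 6x - 3 = 0.
Discriminant Δ = (6)² + 4·(3) = 48.
Roots r₁,₂ = (6 ± √48)/2, so r₁ = 3 + 2 \sqrt{3}, r₂ = 3 - 2 \sqrt{3}.
General solution: a(n) = A·r₁^n + B·r₂^n.
From the initial conditions, A + B = -2 and r₁A + r₂B = 1.
Since r₁ - r₂ = √48: A = (1 - (-2)r₂)/√48 = -1 + \frac{7 \sqrt{3}}{12}, and B = -2 - A = - \frac{7 \sqrt{3}}{12} - 1.
So a(n) = \left(-1 + \frac{7 \sqrt{3}}{12}\right)\left(3 + 2 \sqrt{3}\right)^n + \left(- \frac{7 \sqrt{3}}{12} - 1\right)\left(3 - 2 \sqrt{3}\right)^n.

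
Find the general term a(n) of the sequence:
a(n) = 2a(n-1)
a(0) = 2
This is a homogeneous first-order recurrence with ratio 2.
By induction a(n) = a(0) · (2)^n = 2 \cdot 2^{n}.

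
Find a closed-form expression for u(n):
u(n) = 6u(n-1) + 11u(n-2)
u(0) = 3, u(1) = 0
Characteristic equation: x² - 6x - 11 = 0.
Discriminant Δ = (6)² + 4·(11) = 80.
Roots r₁,₂ = (6 ± √80)/2, so r₁ = 3 + 2 \sqrt{5}, r₂ = 3 - 2 \sqrt{5}.
General solution: u(n) = A·r₁^n + B·r₂^n.
From the initial conditions, A + B = 3 and r₁A + r₂B = 0.
Since r₁ - r₂ = √80: A = (0 - (3)r₂)/√80 = \frac{3}{2} - \frac{9 \sqrt{5}}{20}, and B = 3 - A = \frac{9 \sqrt{5}}{20} + \frac{3}{2}.
So u(n) = \left(\frac{3}{2} - \frac{9 \sqrt{5}}{20}\right)\left(3 + 2 \sqrt{5}\right)^n + \left(\frac{9 \sqrt{5}}{20} + \frac{3}{2}\right)\left(3 - 2 \sqrt{5}\right)^n.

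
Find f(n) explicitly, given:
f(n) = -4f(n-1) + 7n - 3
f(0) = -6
First-order linear with linear forcing.
Homogeneous solution: f_h(n) = A·(-4)^n.
Try particular f_p(n) = pn + q. Substituting:
  pn + q = -4(p(n-1) + q) + 7n - 3.
Matching the n-coefficient: p = -4p + 7 ⇒ p = \frac{7}{5}.
Matching constants: q = 4p - 4q - 3 ⇒ q = \frac{13}{25}.
General: f(n) = A·(-4)^n + \frac{7 n}{5} + \frac{13}{25}.
Apply f(0) = -6: A + \frac{13}{25} = -6 ⇒ A = - \frac{163}{25}.
So f(n) = - \frac{163 \left(-4\right)^{n}}{25} + \frac{7 n}{5} + \frac{13}{25}.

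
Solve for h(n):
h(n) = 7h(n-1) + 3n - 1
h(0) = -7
First-order linear with linear forcing.
Homogeneous solution: h_h(n) = A·(7)^n.
Try particular h_p(n) = pn + q. Substituting:
  pn + q = 7(p(n-1) + q) + 3n - 1.
Matching the n-coefficient: p = 7p + 3 ⇒ p = - \frac{1}{2}.
Matching constants: q = -7p + 7q - 1 ⇒ q = - \frac{5}{12}.
General: h(n) = A·(7)^n - \frac{n}{2} - \frac{5}{12}.
Apply h(0) = -7: A - \frac{5}{12} = -7 ⇒ A = - \frac{79}{12}.
So h(n) = - \frac{79 \cdot 7^{n}}{12} - \frac{n}{2} - \frac{5}{12}.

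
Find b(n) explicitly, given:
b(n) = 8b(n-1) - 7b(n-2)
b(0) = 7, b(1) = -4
Characteristic equation: x² - 8x + 7 = 0, which factors as (x - (7))(x - (1)) = 0.
Roots r₁ = 7, r₂ = 1 (distinct).
General solution: b(n) = A·(7)^n + B·(1)^n.
From b(0) = 7: A + B = 7.
From b(1) = -4: 7A + B = -4.
Solving: A = - \frac{11}{6}, B = \frac{53}{6}.
So b(n) = \frac{53}{6} - \frac{11 \cdot 7^{n}}{6}.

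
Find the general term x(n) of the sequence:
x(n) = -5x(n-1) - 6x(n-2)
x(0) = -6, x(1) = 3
Characteristic equation: x² + 5x + 6 = 0, which factors as (x - (-3))(x - (-2)) = 0.
Roots r₁ = -3, r₂ = -2 (distinct).
General solution: x(n) = A·(-3)^n + B·(-2)^n.
From x(0) = -6: A + B = -6.
From x(1) = 3: -3A - 2B = 3.
Solving: A = 9, B = -15.
So x(n) = - 15 \left(-2\right)^{n} + 9 \left(-3\right)^{n}.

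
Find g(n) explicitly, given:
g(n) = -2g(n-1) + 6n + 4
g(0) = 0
First-order linear with linear forcing.
Homogeneous solution: g_h(n) = A·(-2)^n.
Try particular g_p(n) = pn + q. Substituting:
  pn + q = -2(p(n-1) + q) + 6n + 4.
Matching the n-coefficient: p = -2p + 6 ⇒ p = 2.
Matching constants: q = 2p - 2q + 4 ⇒ q = \frac{8}{3}.
General: g(n) = A·(-2)^n + 2 n + \frac{8}{3}.
Apply g(0) = 0: A + \frac{8}{3} = 0 ⇒ A = - \frac{8}{3}.
So g(n) = - \frac{8 \left(-2\right)^{n}}{3} + 2 n + \frac{8}{3}.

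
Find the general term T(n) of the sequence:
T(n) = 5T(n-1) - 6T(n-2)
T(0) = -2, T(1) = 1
Characteristic equation: x² - 5x + 6 = 0, which factors as (x - (3))(x - (2)) = 0.
Roots r₁ = 3, r₂ = 2 (distinct).
General solution: T(n) = A·(3)^n + B·(2)^n.
From T(0) = -2: A + B = -2.
From T(1) = 1: 3A + 2B = 1.
Solving: A = 5, B = -7.
So T(n) = - 7 \cdot 2^{n} + 5 \cdot 3^{n}.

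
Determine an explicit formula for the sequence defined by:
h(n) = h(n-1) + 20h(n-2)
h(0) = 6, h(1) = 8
Characteristic equation: x² - x - 20 = 0, which factors as (x - (-4))(x - (5)) = 0.
Roots r₁ = -4, r₂ = 5 (distinct).
General solution: h(n) = A·(-4)^n + B·(5)^n.
From h(0) = 6: A + B = 6.
From h(1) = 8: -4A + 5B = 8.
Solving: A = \frac{22}{9}, B = \frac{32}{9}.
So h(n) = \frac{22 \left(-4\right)^{n}}{9} + \frac{32 \cdot 5^{n}}{9}.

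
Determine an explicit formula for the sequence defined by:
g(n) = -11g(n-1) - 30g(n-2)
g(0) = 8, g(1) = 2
Characteristic equation: x² + 11x + 30 = 0, which factors as (x - (-5))(x - (-6)) = 0.
Roots r₁ = -5, r₂ = -6 (distinct).
General solution: g(n) = A·(-5)^n + B·(-6)^n.
From g(0) = 8: A + B = 8.
From g(1) = 2: -5A - 6B = 2.
Solving: A = 50, B = -42.
So g(n) = 50 \left(-5\right)^{n} - 42 \left(-6\right)^{n}.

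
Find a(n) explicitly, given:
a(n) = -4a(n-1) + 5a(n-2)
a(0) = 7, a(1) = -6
Characteristic equation: x² + 4x - 5 = 0, which factors as (x - (-5))(x - (1)) = 0.
Roots r₁ = -5, r₂ = 1 (distinct).
General solution: a(n) = A·(-5)^n + B·(1)^n.
From a(0) = 7: A + B = 7.
From a(1) = -6: -5A + B = -6.
Solving: A = \frac{13}{6}, B = \frac{29}{6}.
So a(n) = \frac{13 \left(-5\right)^{n}}{6} + \frac{29}{6}.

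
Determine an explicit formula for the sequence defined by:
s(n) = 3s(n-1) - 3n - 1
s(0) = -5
First-order linear with linear forcing.
Homogeneous solution: s_h(n) = A·(3)^n.
Try particular s_p(n) = pn + q. Substituting:
  pn + q = 3(p(n-1) + q) - 3n - 1.
Matching the n-coefficient: p = 3p - 3 ⇒ p = \frac{3}{2}.
Matching constants: q = -3p + 3q - 1 ⇒ q = \frac{11}{4}.
General: s(n) = A·(3)^n + \frac{3 n}{2} + \frac{11}{4}.
Apply s(0) = -5: A + \frac{11}{4} = -5 ⇒ A = - \frac{31}{4}.
So s(n) = - \frac{31 \cdot 3^{n}}{4} + \frac{3 n}{2} + \frac{11}{4}.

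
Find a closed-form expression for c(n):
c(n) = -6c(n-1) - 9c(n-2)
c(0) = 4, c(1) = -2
Characteristic equation: x² + 6x + 9 = 0, which is (x - (-3))².
Repeated root r = -3.
General solution: c(n) = (A + Bn)·(-3)^n.
From c(0) = 4: A = 4.
From c(1) = -2: (A + B)·(-3) = -2 ⇒ B = - \frac{10}{3}.
So c(n) = \left(4 - \frac{10 n}{3}\right) \cdot (-3)^n.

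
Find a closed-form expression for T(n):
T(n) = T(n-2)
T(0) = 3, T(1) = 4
Characteristic equation: x² - 1 = 0, which factors as (x - (1))(x - (-1)) = 0.
Roots r₁ = 1, r₂ = -1 (distinct).
General solution: T(n) = A·(1)^n + B·(-1)^n.
From T(0) = 3: A + B = 3.
From T(1) = 4: A - B = 4.
Solving: A = \frac{7}{2}, B = - \frac{1}{2}.
So T(n) = \frac{7}{2} - \frac{\left(-1\right)^{n}}{2}.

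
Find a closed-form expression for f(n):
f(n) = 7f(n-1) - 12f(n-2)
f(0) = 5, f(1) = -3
Characteristic equation: x² - 7x + 12 = 0, which factors as (x - (4))(x - (3)) = 0.
Roots r₁ = 4, r₂ = 3 (distinct).
General solution: f(n) = A·(4)^n + B·(3)^n.
From f(0) = 5: A + B = 5.
From f(1) = -3: 4A + 3B = -3.
Solving: A = -18, B = 23.
So f(n) = 23 \cdot 3^{n} - 18 \cdot 4^{n}.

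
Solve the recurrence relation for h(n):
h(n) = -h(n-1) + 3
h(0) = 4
First-order linear non-homogeneous.
Homogeneous solution: h_h(n) = A·(-1)^n.
Try constant particular solution h_p = K: K = -K + 3 ⇒ K = \frac{3}{2}.
General: h(n) = A·(-1)^n + \frac{3}{2}.
Apply h(0) = 4: A + \frac{3}{2} = 4 ⇒ A = \frac{5}{2}.
So h(n) = \frac{5 \left(-1\right)^{n}}{2} + \frac{3}{2}.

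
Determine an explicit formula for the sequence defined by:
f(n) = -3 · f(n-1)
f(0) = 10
Pure geometric recurrence with ratio -3.
By induction f(n) = f(0) · (-3)^n = 10 \left(-3\right)^{n}.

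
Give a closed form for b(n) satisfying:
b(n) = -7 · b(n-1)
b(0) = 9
Pure geometric recurrence with ratio -7.
By induction b(n) = b(0) · (-7)^n = 9 \left(-7\right)^{n}.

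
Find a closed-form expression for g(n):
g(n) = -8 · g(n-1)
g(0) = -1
Pure geometric recurrence with ratio -8.
By induction g(n) = g(0) · (-8)^n = - \left(-8\right)^{n}.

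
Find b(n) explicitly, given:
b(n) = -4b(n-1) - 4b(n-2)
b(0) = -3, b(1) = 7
Characteristic equation: x² + 4x + 4 = 0, which is (x - (-2))².
Repeated root r = -2.
General solution: b(n) = (A + Bn)·(-2)^n.
From b(0) = -3: A = -3.
From b(1) = 7: (A + B)·(-2) = 7 ⇒ B = - \frac{1}{2}.
So b(n) = \left(- \frac{n}{2} - 3\right) \cdot (-2)^n.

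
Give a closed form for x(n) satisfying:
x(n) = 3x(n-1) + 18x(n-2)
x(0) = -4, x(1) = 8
Characteristic equation: x² - 3x - 18 = 0, which factors as (x - (-3))(x - (6)) = 0.
Roots r₁ = -3, r₂ = 6 (distinct).
General solution: x(n) = A·(-3)^n + B·(6)^n.
From x(0) = -4: A + B = -4.
From x(1) = 8: -3A + 6B = 8.
Solving: A = - \frac{32}{9}, B = - \frac{4}{9}.
So x(n) = - \frac{32 \left(-3\right)^{n}}{9} - \frac{4 \cdot 6^{n}}{9}.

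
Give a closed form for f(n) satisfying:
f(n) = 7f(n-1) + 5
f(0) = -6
First-order linear non-homogeneous.
Homogeneous solution: f_h(n) = A·(7)^n.
Try constant particular solution f_p = K: K = 7K + 5 ⇒ K = - \frac{5}{6}.
General: f(n) = A·(7)^n - \frac{5}{6}.
Apply f(0) = -6: A - \frac{5}{6} = -6 ⇒ A = - \frac{31}{6}.
So f(n) = - \frac{31 \cdot 7^{n}}{6} - \frac{5}{6}.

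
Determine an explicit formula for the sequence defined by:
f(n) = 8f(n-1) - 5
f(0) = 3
First-order linear non-homogeneous.
Homogeneous solution: f_h(n) = A·(8)^n.
Try constant particular solution f_p = K: K = 8K - 5 ⇒ K = \frac{5}{7}.
General: f(n) = A·(8)^n + \frac{5}{7}.
Apply f(0) = 3: A + \frac{5}{7} = 3 ⇒ A = \frac{16}{7}.
So f(n) = \frac{16 \cdot 8^{n}}{7} + \frac{5}{7}.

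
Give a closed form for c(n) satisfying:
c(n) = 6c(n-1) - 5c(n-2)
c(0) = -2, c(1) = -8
Characteristic equation: x² - 6x + 5 = 0, which factors as (x - (1))(x - (5)) = 0.
Roots r₁ = 1, r₂ = 5 (distinct).
General solution: c(n) = A·(1)^n + B·(5)^n.
From c(0) = -2: A + B = -2.
From c(1) = -8: A + 5B = -8.
Solving: A = - \frac{1}{2}, B = - \frac{3}{2}.
So c(n) = - \frac{3 \cdot 5^{n}}{2} - \frac{1}{2}.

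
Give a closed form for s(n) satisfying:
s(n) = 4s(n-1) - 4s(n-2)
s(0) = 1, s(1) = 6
Characteristic equation: x² - 4x + 4 = 0, which is (x - (2))².
Repeated root r = 2.
General solution: s(n) = (A + Bn)·(2)^n.
From s(0) = 1: A = 1.
From s(1) = 6: (A + B)·(2) = 6 ⇒ B = 2.
So s(n) = \left(2 n + 1\right) \cdot (2)^n.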